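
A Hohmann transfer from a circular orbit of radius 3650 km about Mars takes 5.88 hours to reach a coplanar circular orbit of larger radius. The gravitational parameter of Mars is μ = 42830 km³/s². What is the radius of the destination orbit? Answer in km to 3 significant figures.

r₂ = 21300 km

Transfer time t = 5.88 hours = 21168 s, and t = π√(a_t³/μ).
So a_t = (μ t²/π²)^(1/3) = (42830 × (21168)² / π²)^(1/3) = 12482 km.
Since a_t = (r₁ + r₂)/2, r₂ = 2a_t − r₁ = 2×12482 − 3650 = 21314 km.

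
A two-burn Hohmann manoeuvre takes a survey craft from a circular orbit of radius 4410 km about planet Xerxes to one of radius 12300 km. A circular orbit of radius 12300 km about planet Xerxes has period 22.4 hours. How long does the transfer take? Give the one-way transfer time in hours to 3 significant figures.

From Kepler's third law T² = 4π²r³/μ at r = 12300 km, T = 22.4 hours = 22.4 × 3600 s = 80640 s: μ = 4π²r³/T² = 11297.3 km³/s².
Semi-major axis of the transfer orbit: a_t = (4410 + 12300)/2 = 8355 km.
Transfer time t = π√(a_t³/μ) = π√((8355)³ / 11297.3) = 22570 s.
Converting: 22570 s ÷ 3600 s/hour = 6.27 hours.

t = 6.27 hours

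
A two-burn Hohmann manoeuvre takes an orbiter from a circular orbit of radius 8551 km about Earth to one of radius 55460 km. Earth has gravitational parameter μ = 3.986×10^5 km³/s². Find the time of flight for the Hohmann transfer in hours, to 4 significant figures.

The Hohmann ellipse has a_t = (r₁ + r₂)/2 = 32005.5 km.
Half the transfer-orbit period gives t = π√(a_t³/μ) = 28490 s.
Converting: 28490 s ÷ 3600 s/hour = 7.914 hours.

t = 7.914 hours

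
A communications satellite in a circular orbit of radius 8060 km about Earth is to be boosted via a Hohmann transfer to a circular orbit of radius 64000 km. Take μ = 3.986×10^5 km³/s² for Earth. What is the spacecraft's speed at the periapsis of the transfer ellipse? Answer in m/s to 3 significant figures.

v = 9370 m/s

Semi-major axis of the transfer orbit: a_t = (8060 + 64000)/2 = 36030 km.
The periapsis of the transfer ellipse is at r = 8060 km.
Applying v² = μ(2/r − 1/a_t): v = 9.373 km/s.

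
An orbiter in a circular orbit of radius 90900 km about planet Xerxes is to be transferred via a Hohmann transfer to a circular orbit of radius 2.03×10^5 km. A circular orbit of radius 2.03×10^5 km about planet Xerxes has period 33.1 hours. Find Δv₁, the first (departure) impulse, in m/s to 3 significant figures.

Δv₁ = 2800 m/s

From Kepler's third law T² = 4π²r³/μ at r = 2.03×10^5 km, T = 33.1 hours = 33.1 × 3600 s = 1.1916×10^5 s: μ = 4π²r³/T² = 2.32588×10^7 km³/s².
Transfer-ellipse semi-major axis a_t = (r₁ + r₂)/2 = (90900 + 2.030×10^5)/2 = 1.4695×10^5 km.
On the circular orbit at r = 90900 km, v_c = √(μ/r) = 15.996 km/s.
Vis-viva on the transfer ellipse at r = 90900 km gives v_t = √[μ(2/r − 1/a_t)] = 18.801 km/s.
Δv₁ = |v_t − v_c| = |18.801 − 15.996| = 2.805 km/s.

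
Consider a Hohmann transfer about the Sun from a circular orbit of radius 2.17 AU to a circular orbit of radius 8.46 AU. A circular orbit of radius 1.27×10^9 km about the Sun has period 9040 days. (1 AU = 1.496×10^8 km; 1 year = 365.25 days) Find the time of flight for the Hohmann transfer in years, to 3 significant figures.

t = 6.13 years

From Kepler's third law T² = 4π²r³/μ at r = 1.27×10^9 km, T = 9040 days = 9040 × 86400 s = 7.81056×10^8 s: μ = 4π²r³/T² = 1.32558×10^11 km³/s².
In km: r₁ = 2.17 × 1.496×10^8 = 3.24632×10^8 km; r₂ = 8.46 × 1.496×10^8 = 1.265616×10^9 km.
Transfer-ellipse semi-major axis a_t = (r₁ + r₂)/2 = (3.24632×10^8 + 1.265616×10^9)/2 = 7.95124×10^8 km.
By Kepler's third law the transfer-orbit period is T = 2π√(a_t³/μ), so t = T/2 = 1.935×10^8 s.
Converting: 1.935×10^8 s ÷ 3.15576×10^7 s/year (365.25 × 86400) = 6.13 years.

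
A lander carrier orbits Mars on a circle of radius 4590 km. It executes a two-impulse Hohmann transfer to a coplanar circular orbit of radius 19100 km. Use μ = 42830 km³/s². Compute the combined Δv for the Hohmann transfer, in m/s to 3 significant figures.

Δv = 1390 m/s

Semi-major axis of the transfer orbit: a_t = (4590 + 19100)/2 = 11845 km.
At r₁ the circular-orbit speed is v₁ = √(μ/r₁) = 3.0547 km/s.
Transfer-orbit speed at r₁ (vis-viva equation): v_p = √[μ(2/r₁ − 1/a_t)] = 3.8790 km/s.
First burn Δv₁ = |v_p − v₁| = 0.8243 km/s.
At r₂, v₂ = √(μ/r₂) = 1.4975 km/s.
Transfer-orbit speed at r₂: v_a = √[μ(2/r₂ − 1/a_t)] = 0.93217 km/s.
Second burn Δv₂ = |v₂ − v_a| = 0.5653 km/s.
Δv = Δv₁ + Δv₂ = 0.8243 + 0.5653 = 1.390 km/s.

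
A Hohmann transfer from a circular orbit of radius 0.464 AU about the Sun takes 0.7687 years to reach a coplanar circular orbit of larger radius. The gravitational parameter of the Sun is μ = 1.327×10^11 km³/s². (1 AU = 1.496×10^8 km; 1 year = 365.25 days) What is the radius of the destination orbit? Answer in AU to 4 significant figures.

r₂ = 2.200 AU

In km: r₁ = 0.464 × 1.496×10^8 = 6.94144×10^7 km.
Transfer time t = 0.7687 years × 365.25 × 86400 s = 2.425832712×10^7 s, and t = π√(a_t³/μ).
So a_t = (μ t²/π²)^(1/3) = (1.327×10^11 × (2.425832712×10^7)² / π²)^(1/3) = 1.9926×10^8 km.
Since a_t = (r₁ + r₂)/2, r₂ = 2a_t − r₁ = 2×1.9926×10^8 − 6.94144×10^7 = 3.291056×10^8 km.
In AU: r₂ = 3.291056×10^8 / 1.496×10^8 = 2.200 AU.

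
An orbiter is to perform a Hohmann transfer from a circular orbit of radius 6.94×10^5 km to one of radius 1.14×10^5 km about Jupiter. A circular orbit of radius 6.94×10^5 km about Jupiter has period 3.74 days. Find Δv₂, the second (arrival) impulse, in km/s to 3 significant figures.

Δv₂ = 10.3 km/s

From Kepler's third law T² = 4π²r³/μ at r = 6.94×10^5 km, T = 3.74 days = 3.74 × 86400 s = 3.23136×10^5 s: μ = 4π²r³/T² = 1.26377×10^8 km³/s².
The Hohmann ellipse has a_t = (r₁ + r₂)/2 = 4.040×10^5 km.
Circular speed at r = 1.140×10^5 km: v_c = √(μ/r) = 33.30 km/s.
Transfer-orbit speed at the same r (vis-viva, a = a_t): v_t = √[μ(2/r − 1/a_t)] = 43.64 km/s.
Δv₂ = |v_t − v_c| = |43.64 − 33.30| = 10.34 km/s.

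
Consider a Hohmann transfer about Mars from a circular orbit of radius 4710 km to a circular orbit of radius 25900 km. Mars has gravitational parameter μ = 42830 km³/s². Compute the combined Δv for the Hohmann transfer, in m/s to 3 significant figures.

Semi-major axis of the transfer orbit: a_t = (4710 + 25900)/2 = 15305 km.
Circular speed at r₁: v₁ = √(μ/r₁) = √(42830/4710) = 3.0155 km/s.
Transfer-orbit speed at r₁ (vis-viva equation): v_p = √[μ(2/r₁ − 1/a_t)] = 3.9228 km/s.
First burn Δv₁ = |v_p − v₁| = 0.9073 km/s.
At r₂, v₂ = √(μ/r₂) = 1.286 km/s.
Transfer-orbit speed at r₂: v_a = √[μ(2/r₂ − 1/a_t)] = 0.7134 km/s.
Second burn Δv₂ = |v₂ − v_a| = 0.5726 km/s.
Δv = Δv₁ + Δv₂ = 0.9073 + 0.5726 = 1.480 km/s.

Δv = 1480 m/s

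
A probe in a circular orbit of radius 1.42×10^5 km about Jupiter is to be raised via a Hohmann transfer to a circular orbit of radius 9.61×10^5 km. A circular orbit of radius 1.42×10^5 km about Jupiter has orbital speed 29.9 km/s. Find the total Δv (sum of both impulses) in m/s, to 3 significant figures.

Δv = 15200 m/s

From the circular-orbit relation v² = μ/r at r = 1.42×10^5 km: μ = v²r = (29.9)² × 1.42×10^5 = 1.26949×10^8 km³/s².
Semi-major axis of the transfer orbit: a_t = (1.420×10^5 + 9.610×10^5)/2 = 5.515×10^5 km.
Circular speed at r₁: v₁ = √(μ/r₁) = √(1.26949×10^8/1.420×10^5) = 29.900 km/s.
On the transfer ellipse at r₁, v² = μ(2/r − 1/a) gives v_p = √[μ(2/r₁ − 1/a_t)] = 39.469 km/s.
First burn Δv₁ = |v_p − v₁| = 9.569 km/s.
Circular speed at r₂: v₂ = √(μ/r₂) = 11.4935 km/s.
Transfer-orbit speed at r₂: v_a = √[μ(2/r₂ − 1/a_t)] = 5.83210 km/s.
Second burn Δv₂ = |v₂ − v_a| = 5.661 km/s.
Δv = Δv₁ + Δv₂ = 9.569 + 5.661 = 15.23 km/s.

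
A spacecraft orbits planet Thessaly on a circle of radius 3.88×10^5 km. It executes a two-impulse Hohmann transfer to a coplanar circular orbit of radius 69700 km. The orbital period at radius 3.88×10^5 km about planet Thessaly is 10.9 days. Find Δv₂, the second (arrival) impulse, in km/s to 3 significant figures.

From Kepler's third law T² = 4π²r³/μ at r = 3.88×10^5 km, T = 10.9 days = 10.9 × 86400 s = 9.4176×10^5 s: μ = 4π²r³/T² = 2.60001×10^6 km³/s².
Semi-major axis of the transfer orbit: a_t = (3.880×10^5 + 69700)/2 = 2.2885×10^5 km.
Circular speed at r = 69700 km: v_c = √(μ/r) = 6.108 km/s.
Transfer-orbit speed at the same r (vis-viva, a = a_t): v_t = √[μ(2/r − 1/a_t)] = 7.953 km/s.
Δv₂ = |v_t − v_c| = |7.953 − 6.108| = 1.845 km/s.

Δv₂ = 1.85 km/s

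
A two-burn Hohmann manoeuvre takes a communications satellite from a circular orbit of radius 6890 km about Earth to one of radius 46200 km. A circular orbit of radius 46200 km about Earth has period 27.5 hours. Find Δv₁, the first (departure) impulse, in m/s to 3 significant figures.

From Kepler's third law T² = 4π²r³/μ at r = 46200 km, T = 27.5 hours = 27.5 × 3600 s = 99000 s: μ = 4π²r³/T² = 3.97206×10^5 km³/s².
Semi-major axis of the transfer orbit: a_t = (6890 + 46200)/2 = 26545 km.
Circular speed at r = 6890 km: v_c = √(μ/r) = 7.5927 km/s.
Transfer-orbit speed at the same r (vis-viva, a = a_t): v_t = √[μ(2/r − 1/a_t)] = 10.017 km/s.
Δv₁ = |v_t − v_c| = |10.017 − 7.5927| = 2.424 km/s.

Δv₁ = 2420 m/s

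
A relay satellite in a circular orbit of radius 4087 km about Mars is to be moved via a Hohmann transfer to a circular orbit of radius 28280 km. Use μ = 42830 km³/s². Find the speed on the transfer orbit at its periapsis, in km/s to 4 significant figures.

v = 4.279 km/s

Transfer-ellipse semi-major axis a_t = (r₁ + r₂)/2 = (4087 + 28280)/2 = 16183.5 km.
The periapsis of the transfer ellipse is at r = 4087 km.
Vis-viva: v = √[μ(2/r − 1/a_t)] = √[42830 × (2/4087 − 1/16183.5)] = 4.279 km/s.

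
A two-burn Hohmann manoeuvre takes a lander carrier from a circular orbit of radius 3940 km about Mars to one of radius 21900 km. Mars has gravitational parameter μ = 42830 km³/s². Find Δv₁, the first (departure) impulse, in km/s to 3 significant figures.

Δv₁ = 0.996 km/s

The Hohmann ellipse has a_t = (r₁ + r₂)/2 = 12920 km.
On the circular orbit at r = 3940 km, v_c = √(μ/r) = 3.2971 km/s.
Vis-viva on the transfer ellipse at r = 3940 km gives v_t = √[μ(2/r − 1/a_t)] = 4.2926 km/s.
Δv₁ = |v_t − v_c| = |4.2926 − 3.2971| = 0.9955 km/s.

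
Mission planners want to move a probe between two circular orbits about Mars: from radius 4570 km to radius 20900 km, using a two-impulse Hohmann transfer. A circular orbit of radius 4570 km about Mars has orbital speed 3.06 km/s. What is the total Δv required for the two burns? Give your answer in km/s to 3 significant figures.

From the circular-orbit relation v² = μ/r at r = 4570 km: μ = v²r = (3.06)² × 4570 = 42791.7 km³/s².
The Hohmann ellipse has a_t = (r₁ + r₂)/2 = 12735 km.
At r₁ the circular-orbit speed is v₁ = √(μ/r₁) = 3.0600 km/s.
On the transfer ellipse at r₁, v² = μ(2/r − 1/a) gives v_p = √[μ(2/r₁ − 1/a_t)] = 3.9201 km/s.
First burn Δv₁ = |v_p − v₁| = 0.8601 km/s.
At r₂, v₂ = √(μ/r₂) = 1.4309 km/s.
Transfer-orbit speed at r₂: v_a = √[μ(2/r₂ − 1/a_t)] = 0.85717 km/s.
Second burn Δv₂ = |v₂ − v_a| = 0.5737 km/s.
Δv = Δv₁ + Δv₂ = 0.8601 + 0.5737 = 1.434 km/s.

Δv = 1.43 km/s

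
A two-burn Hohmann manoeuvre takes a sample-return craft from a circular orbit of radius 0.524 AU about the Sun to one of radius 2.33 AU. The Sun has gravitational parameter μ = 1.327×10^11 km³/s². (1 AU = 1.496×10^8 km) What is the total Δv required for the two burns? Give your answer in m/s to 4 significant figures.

Δv = 19120 m/s

In km: r₁ = 0.524 × 1.496×10^8 = 7.83904×10^7 km; r₂ = 2.33 × 1.496×10^8 = 3.48568×10^8 km.
Semi-major axis of the transfer orbit: a_t = (7.83904×10^7 + 3.48568×10^8)/2 = 2.134792×10^8 km.
At r₁ the circular-orbit speed is v₁ = √(μ/r₁) = 41.14 km/s.
Transfer-orbit speed at r₁ (vis-viva): v_p = √[μ(2/r₁ − 1/a_t)] = 52.57 km/s.
First burn Δv₁ = |v_p − v₁| = 11.43 km/s.
Circular speed at r₂: v₂ = √(μ/r₂) = 19.5115 km/s.
Transfer-orbit speed at r₂: v_a = √[μ(2/r₂ − 1/a_t)] = 11.8235 km/s.
Second burn Δv₂ = |v₂ − v_a| = 7.688 km/s.
Total Δv = Δv₁ + Δv₂ = 19.12 km/s.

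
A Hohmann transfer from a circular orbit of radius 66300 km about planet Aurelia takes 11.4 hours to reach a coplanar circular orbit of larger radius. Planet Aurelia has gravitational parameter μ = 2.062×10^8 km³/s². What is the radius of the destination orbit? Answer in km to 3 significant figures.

r₂ = 5.89×10^5 km

Transfer time t = 11.4 hours = 41040 s, and t = π√(a_t³/μ).
So a_t = (μ t²/π²)^(1/3) = (2.062×10^8 × (41040)² / π²)^(1/3) = 3.2769×10^5 km.
Since a_t = (r₁ + r₂)/2, r₂ = 2a_t − r₁ = 2×3.2769×10^5 − 66300 = 5.8908×10^5 km.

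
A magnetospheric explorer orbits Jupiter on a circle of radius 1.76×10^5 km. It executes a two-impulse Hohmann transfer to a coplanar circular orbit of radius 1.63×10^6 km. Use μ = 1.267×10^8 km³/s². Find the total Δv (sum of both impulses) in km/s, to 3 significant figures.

Δv = 14.1 km/s

The Hohmann ellipse has a_t = (r₁ + r₂)/2 = 9.030×10^5 km.
Circular speed at r₁: v₁ = √(μ/r₁) = √(1.267×10^8/1.760×10^5) = 26.831 km/s.
On the transfer ellipse at r₁, vis-viva gives v_p = √[μ(2/r₁ − 1/a_t)] = 36.048 km/s.
First burn Δv₁ = |v_p − v₁| = 9.217 km/s.
Circular speed at r₂: v₂ = √(μ/r₂) = 8.816 km/s.
Transfer-orbit speed at r₂: v_a = √[μ(2/r₂ − 1/a_t)] = 3.892 km/s.
Second burn Δv₂ = |v₂ − v_a| = 4.924 km/s.
Total Δv = Δv₁ + Δv₂ = 14.14 km/s.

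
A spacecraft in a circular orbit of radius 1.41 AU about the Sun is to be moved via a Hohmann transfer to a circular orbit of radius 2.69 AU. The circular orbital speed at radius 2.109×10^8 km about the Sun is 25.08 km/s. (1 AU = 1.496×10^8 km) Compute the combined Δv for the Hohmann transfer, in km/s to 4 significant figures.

Δv = 6.748 km/s

From the circular-orbit relation v² = μ/r at r = 2.109×10^8 km: μ = v²r = (25.08)² × 2.109×10^8 = 1.32657×10^11 km³/s².
In km: r₁ = 1.41 × 1.496×10^8 = 2.10936×10^8 km; r₂ = 2.69 × 1.496×10^8 = 4.02424×10^8 km.
Semi-major axis of the transfer orbit: a_t = (2.10936×10^8 + 4.02424×10^8)/2 = 3.0668×10^8 km.
At r₁ the circular-orbit speed is v₁ = √(μ/r₁) = 25.078 km/s.
Transfer-orbit speed at r₁ (vis-viva): v_p = √[μ(2/r₁ − 1/a_t)] = 28.727 km/s.
First burn Δv₁ = |v_p − v₁| = 3.649 km/s.
Circular speed at r₂: v₂ = √(μ/r₂) = 18.1562 km/s.
Transfer-orbit speed at r₂: v_a = √[μ(2/r₂ − 1/a_t)] = 15.0576 km/s.
Second burn Δv₂ = |v₂ − v_a| = 3.099 km/s.
Total Δv = Δv₁ + Δv₂ = 6.748 km/s.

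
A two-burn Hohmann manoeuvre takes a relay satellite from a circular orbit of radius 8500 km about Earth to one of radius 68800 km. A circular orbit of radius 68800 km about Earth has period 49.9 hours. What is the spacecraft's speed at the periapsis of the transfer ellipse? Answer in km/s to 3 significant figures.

From Kepler's third law T² = 4π²r³/μ at r = 68800 km, T = 49.9 hours = 49.9 × 3600 s = 1.7964×10^5 s: μ = 4π²r³/T² = 3.98400×10^5 km³/s².
Transfer-ellipse semi-major axis a_t = (r₁ + r₂)/2 = (8500 + 68800)/2 = 38650 km.
At periapsis, r = 8500 km.
Vis-viva: v = √[μ(2/r − 1/a_t)] = √[3.98400×10^5 × (2/8500 − 1/38650)] = 9.134 km/s.

v = 9.13 km/s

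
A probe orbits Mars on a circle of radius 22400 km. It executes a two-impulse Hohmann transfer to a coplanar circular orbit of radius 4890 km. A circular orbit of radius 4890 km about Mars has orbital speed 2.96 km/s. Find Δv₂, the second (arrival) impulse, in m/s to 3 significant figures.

Δv₂ = 833 m/s

From the circular-orbit relation v² = μ/r at r = 4890 km: μ = v²r = (2.96)² × 4890 = 42844.2 km³/s².
The Hohmann ellipse has a_t = (r₁ + r₂)/2 = 13645 km.
Circular speed at r = 4890 km: v_c = √(μ/r) = 2.9600 km/s.
Transfer-orbit speed at the same r (vis-viva, a = a_t): v_t = √[μ(2/r − 1/a_t)] = 3.7925 km/s.
Δv₂ = |v_t − v_c| = |3.7925 − 2.9600| = 0.8325 km/s.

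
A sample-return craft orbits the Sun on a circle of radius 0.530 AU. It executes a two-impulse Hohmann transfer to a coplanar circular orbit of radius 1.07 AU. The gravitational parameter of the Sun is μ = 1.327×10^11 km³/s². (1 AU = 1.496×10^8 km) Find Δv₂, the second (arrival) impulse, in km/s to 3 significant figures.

In km: r₁ = 0.530 × 1.496×10^8 = 7.9288×10^7 km; r₂ = 1.07 × 1.496×10^8 = 1.60072×10^8 km.
Transfer-ellipse semi-major axis a_t = (r₁ + r₂)/2 = (7.9288×10^7 + 1.60072×10^8)/2 = 1.1968×10^8 km.
Circular speed at r = 1.60072×10^8 km: v_c = √(μ/r) = 28.792 km/s.
Vis-viva on the transfer ellipse at r = 1.60072×10^8 km gives v_t = √[μ(2/r − 1/a_t)] = 23.435 km/s.
Δv₂ = |v_t − v_c| = |23.435 − 28.792| = 5.357 km/s.

Δv₂ = 5.36 km/s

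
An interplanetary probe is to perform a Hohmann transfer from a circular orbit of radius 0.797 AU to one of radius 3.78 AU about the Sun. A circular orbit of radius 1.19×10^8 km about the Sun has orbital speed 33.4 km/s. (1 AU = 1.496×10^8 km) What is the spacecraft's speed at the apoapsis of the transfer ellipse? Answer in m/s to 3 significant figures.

v = 9040 m/s

From the circular-orbit relation v² = μ/r at r = 1.19×10^8 km: μ = v²r = (33.4)² × 1.19×10^8 = 1.32752×10^11 km³/s².
In km: r₁ = 0.797 × 1.496×10^8 = 1.192312×10^8 km; r₂ = 3.78 × 1.496×10^8 = 5.65488×10^8 km.
Semi-major axis of the transfer orbit: a_t = (1.192312×10^8 + 5.65488×10^8)/2 = 3.423596×10^8 km.
The apoapsis of the transfer ellipse is at r = 5.65488×10^8 km.
Applying v² = μ(2/r − 1/a_t): v = 9.042 km/s.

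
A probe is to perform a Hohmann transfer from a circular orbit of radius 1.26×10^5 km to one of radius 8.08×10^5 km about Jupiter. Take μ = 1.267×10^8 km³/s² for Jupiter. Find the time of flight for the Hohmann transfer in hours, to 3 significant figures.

Transfer-ellipse semi-major axis a_t = (r₁ + r₂)/2 = (1.260×10^5 + 8.080×10^5)/2 = 4.670×10^5 km.
Half the transfer-orbit period gives t = π√(a_t³/μ) = 89070 s.
Converting: 89070 s ÷ 3600 s/hour = 24.7 hours.

t = 24.7 hours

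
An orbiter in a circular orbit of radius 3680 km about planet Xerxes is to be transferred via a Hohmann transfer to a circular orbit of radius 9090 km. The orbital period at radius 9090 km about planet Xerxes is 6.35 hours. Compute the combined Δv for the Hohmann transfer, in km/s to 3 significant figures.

From Kepler's third law T² = 4π²r³/μ at r = 9090 km, T = 6.35 hours = 6.35 × 3600 s = 22860 s: μ = 4π²r³/T² = 56741.3 km³/s².
The Hohmann ellipse has a_t = (r₁ + r₂)/2 = 6385 km.
At r₁ the circular-orbit speed is v₁ = √(μ/r₁) = 3.9267 km/s.
On the transfer ellipse at r₁, vis-viva equation gives v_p = √[μ(2/r₁ − 1/a_t)] = 4.6852 km/s.
First burn Δv₁ = |v_p − v₁| = 0.7585 km/s.
At r₂, v₂ = √(μ/r₂) = 2.49843 km/s.
Transfer-orbit speed at r₂: v_a = √[μ(2/r₂ − 1/a_t)] = 1.89675 km/s.
Second burn Δv₂ = |v₂ − v_a| = 0.6017 km/s.
Δv = Δv₁ + Δv₂ = 0.7585 + 0.6017 = 1.360 km/s.

Δv = 1.36 km/s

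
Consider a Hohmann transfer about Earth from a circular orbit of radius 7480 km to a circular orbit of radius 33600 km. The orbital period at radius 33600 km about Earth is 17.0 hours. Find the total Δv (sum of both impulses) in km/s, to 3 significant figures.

From Kepler's third law T² = 4π²r³/μ at r = 33600 km, T = 17.0 hours = 17.0 × 3600 s = 61200 s: μ = 4π²r³/T² = 3.99829×10^5 km³/s².
Semi-major axis of the transfer orbit: a_t = (7480 + 33600)/2 = 20540 km.
Circular speed at r₁: v₁ = √(μ/r₁) = √(3.99829×10^5/7480) = 7.311 km/s.
Transfer-orbit speed at r₁ (vis-viva): v_p = √[μ(2/r₁ − 1/a_t)] = 9.351 km/s.
First burn Δv₁ = |v_p − v₁| = 2.040 km/s.
Circular speed at r₂: v₂ = √(μ/r₂) = 3.450 km/s.
Transfer-orbit speed at r₂: v_a = √[μ(2/r₂ − 1/a_t)] = 2.082 km/s.
Second burn Δv₂ = |v₂ − v_a| = 1.368 km/s.
Total Δv = Δv₁ + Δv₂ = 3.408 km/s.

Δv = 3.41 km/s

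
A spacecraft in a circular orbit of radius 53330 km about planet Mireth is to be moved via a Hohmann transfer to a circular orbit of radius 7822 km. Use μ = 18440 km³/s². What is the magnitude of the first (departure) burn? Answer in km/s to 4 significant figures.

Semi-major axis of the transfer orbit: a_t = (53330 + 7822)/2 = 30576 km.
On the circular orbit at r = 53330 km, v_c = √(μ/r) = 0.5880 km/s.
Vis-viva on the transfer ellipse at r = 53330 km gives v_t = √[μ(2/r − 1/a_t)] = 0.2974 km/s.
Δv₁ = |v_t − v_c| = |0.2974 − 0.5880| = 0.2906 km/s.

Δv₁ = 0.2906 km/s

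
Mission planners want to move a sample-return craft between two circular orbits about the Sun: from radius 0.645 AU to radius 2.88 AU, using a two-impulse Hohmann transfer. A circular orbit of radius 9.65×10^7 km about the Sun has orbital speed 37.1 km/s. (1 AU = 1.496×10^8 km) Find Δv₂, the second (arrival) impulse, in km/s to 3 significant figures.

From the circular-orbit relation v² = μ/r at r = 9.65×10^7 km: μ = v²r = (37.1)² × 9.65×10^7 = 1.32824×10^11 km³/s².
In km: r₁ = 0.645 × 1.496×10^8 = 9.6492×10^7 km; r₂ = 2.88 × 1.496×10^8 = 4.30848×10^8 km.
Transfer-ellipse semi-major axis a_t = (r₁ + r₂)/2 = (9.6492×10^7 + 4.30848×10^8)/2 = 2.6367×10^8 km.
Circular speed at r = 4.30848×10^8 km: v_c = √(μ/r) = 17.558 km/s.
Transfer-orbit speed at the same r (vis-viva, a = a_t): v_t = √[μ(2/r − 1/a_t)] = 10.622 km/s.
Δv₂ = |v_t − v_c| = |10.622 − 17.558| = 6.936 km/s.

Δv₂ = 6.94 km/s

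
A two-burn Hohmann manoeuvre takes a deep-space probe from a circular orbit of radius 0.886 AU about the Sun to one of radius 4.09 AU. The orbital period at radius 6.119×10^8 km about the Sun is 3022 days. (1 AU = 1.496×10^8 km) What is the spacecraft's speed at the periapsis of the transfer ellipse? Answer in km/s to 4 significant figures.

v = 40.56 km/s

From Kepler's third law T² = 4π²r³/μ at r = 6.119×10^8 km, T = 3022 days = 3022 × 86400 s = 2.611008×10^8 s: μ = 4π²r³/T² = 1.32674×10^11 km³/s².
In km: r₁ = 0.886 × 1.496×10^8 = 1.325456×10^8 km; r₂ = 4.09 × 1.496×10^8 = 6.11864×10^8 km.
The Hohmann ellipse has a_t = (r₁ + r₂)/2 = 3.722048×10^8 km.
The periapsis of the transfer ellipse is at r = 1.325456×10^8 km.
From the vis-viva equation, v = √[μ(2/r − 1/a_t)] = 40.56 km/s.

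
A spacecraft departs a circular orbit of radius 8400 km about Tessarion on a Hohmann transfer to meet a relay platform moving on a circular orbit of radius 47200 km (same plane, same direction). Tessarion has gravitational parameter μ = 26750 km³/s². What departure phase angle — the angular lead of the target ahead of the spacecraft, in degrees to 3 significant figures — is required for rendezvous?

φ = 98.6°

Semi-major axis of the transfer orbit: a_t = (8400 + 47200)/2 = 27800 km.
Transfer time t = π√(a_t³/μ) = 89030 s.
The target's mean motion on its circular orbit is ω₂ = √(μ/r₂³) = 1.595×10^-5 rad/s.
Angle swept by the target during transfer: ω₂·t = 1.420 rad = 81.36°.
The spacecraft traverses 180° on the transfer ellipse, so the target must lead by 180° − 81.36° = 98.6°.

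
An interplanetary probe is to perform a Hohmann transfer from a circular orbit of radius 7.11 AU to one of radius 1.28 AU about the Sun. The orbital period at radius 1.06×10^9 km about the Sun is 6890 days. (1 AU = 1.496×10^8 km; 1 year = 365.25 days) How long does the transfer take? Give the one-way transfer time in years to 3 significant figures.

From Kepler's third law T² = 4π²r³/μ at r = 1.06×10^9 km, T = 6890 days = 6890 × 86400 s = 5.95296×10^8 s: μ = 4π²r³/T² = 1.32682×10^11 km³/s².
In km: r₁ = 7.11 × 1.496×10^8 = 1.063656×10^9 km; r₂ = 1.28 × 1.496×10^8 = 1.91488×10^8 km.
The Hohmann ellipse has a_t = (r₁ + r₂)/2 = 6.27572×10^8 km.
By Kepler's third law the transfer-orbit period is T = 2π√(a_t³/μ), so t = T/2 = 1.356×10^8 s.
Converting: 1.356×10^8 s ÷ 3.15576×10^7 s/year (365.25 × 86400) = 4.30 years.

t = 4.30 years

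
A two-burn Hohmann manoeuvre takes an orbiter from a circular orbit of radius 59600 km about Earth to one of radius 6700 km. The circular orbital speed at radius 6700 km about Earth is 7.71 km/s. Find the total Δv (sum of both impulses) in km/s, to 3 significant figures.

Δv = 4.05 km/s

From the circular-orbit relation v² = μ/r at r = 6700 km: μ = v²r = (7.71)² × 6700 = 3.98275×10^5 km³/s².
Transfer-ellipse semi-major axis a_t = (r₁ + r₂)/2 = (59600 + 6700)/2 = 33150 km.
Circular speed at r₁: v₁ = √(μ/r₁) = √(3.98275×10^5/59600) = 2.585 km/s.
Transfer-orbit speed at r₁ (v² = μ(2/r − 1/a)): v_a = √[μ(2/r₁ − 1/a_t)] = 1.162 km/s.
First burn Δv₁ = |v_a − v₁| = 1.423 km/s.
Circular speed at r₂: v₂ = √(μ/r₂) = 7.7100 km/s.
Transfer-orbit speed at r₂: v_p = √[μ(2/r₂ − 1/a_t)] = 10.338 km/s.
Second burn Δv₂ = |v₂ − v_p| = 2.628 km/s.
Total Δv = Δv₁ + Δv₂ = 4.051 km/s.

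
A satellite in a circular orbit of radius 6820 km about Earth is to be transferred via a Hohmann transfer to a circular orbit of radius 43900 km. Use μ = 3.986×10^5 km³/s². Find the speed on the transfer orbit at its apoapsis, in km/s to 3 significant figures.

v = 1.56 km/s

The Hohmann ellipse has a_t = (r₁ + r₂)/2 = 25360 km.
The apoapsis of the transfer ellipse is at r = 43900 km.
Vis-viva: v = √[μ(2/r − 1/a_t)] = √[3.986×10^5 × (2/43900 − 1/25360)] = 1.563 km/s.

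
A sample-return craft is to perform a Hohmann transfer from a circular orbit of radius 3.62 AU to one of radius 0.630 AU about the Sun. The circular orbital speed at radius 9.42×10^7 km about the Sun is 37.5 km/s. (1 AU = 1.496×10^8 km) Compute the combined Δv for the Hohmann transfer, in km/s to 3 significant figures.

From the circular-orbit relation v² = μ/r at r = 9.42×10^7 km: μ = v²r = (37.5)² × 9.42×10^7 = 1.32469×10^11 km³/s².
In km: r₁ = 3.62 × 1.496×10^8 = 5.41552×10^8 km; r₂ = 0.630 × 1.496×10^8 = 9.4248×10^7 km.
Transfer-ellipse semi-major axis a_t = (r₁ + r₂)/2 = (5.41552×10^8 + 9.4248×10^7)/2 = 3.179×10^8 km.
Circular speed at r₁: v₁ = √(μ/r₁) = √(1.32469×10^11/5.41552×10^8) = 15.640 km/s.
On the transfer ellipse at r₁, v² = μ(2/r − 1/a) gives v_a = √[μ(2/r₁ − 1/a_t)] = 8.5158 km/s.
First burn Δv₁ = |v_a − v₁| = 7.1242 km/s.
Circular speed at r₂: v₂ = √(μ/r₂) = 37.490 km/s.
Transfer-orbit speed at r₂: v_p = √[μ(2/r₂ − 1/a_t)] = 48.932 km/s.
Second burn Δv₂ = |v₂ − v_p| = 11.442 km/s.
Total Δv = Δv₁ + Δv₂ = 18.57 km/s.

Δv = 18.6 km/s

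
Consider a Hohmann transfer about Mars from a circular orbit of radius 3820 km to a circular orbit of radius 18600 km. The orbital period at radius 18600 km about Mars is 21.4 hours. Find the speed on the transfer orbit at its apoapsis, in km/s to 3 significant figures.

v = 0.886 km/s

From Kepler's third law T² = 4π²r³/μ at r = 18600 km, T = 21.4 hours = 21.4 × 3600 s = 77040 s: μ = 4π²r³/T² = 42802.2 km³/s².
Transfer-ellipse semi-major axis a_t = (r₁ + r₂)/2 = (3820 + 18600)/2 = 11210 km.
At apoapsis, r = 18600 km.
Applying v² = μ(2/r − 1/a_t): v = 0.8855 km/s.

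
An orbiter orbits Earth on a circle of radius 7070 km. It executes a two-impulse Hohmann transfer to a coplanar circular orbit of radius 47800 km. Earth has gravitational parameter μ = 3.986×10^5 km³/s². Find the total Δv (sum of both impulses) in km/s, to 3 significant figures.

Semi-major axis of the transfer orbit: a_t = (7070 + 47800)/2 = 27435 km.
At r₁ the circular-orbit speed is v₁ = √(μ/r₁) = 7.509 km/s.
Transfer-orbit speed at r₁ (v² = μ(2/r − 1/a)): v_p = √[μ(2/r₁ − 1/a_t)] = 9.911 km/s.
First burn Δv₁ = |v_p − v₁| = 2.402 km/s.
Circular speed at r₂: v₂ = √(μ/r₂) = 2.888 km/s.
Transfer-orbit speed at r₂: v_a = √[μ(2/r₂ − 1/a_t)] = 1.466 km/s.
Second burn Δv₂ = |v₂ − v_a| = 1.422 km/s.
Total Δv = Δv₁ + Δv₂ = 3.824 km/s.

Δv = 3.82 km/s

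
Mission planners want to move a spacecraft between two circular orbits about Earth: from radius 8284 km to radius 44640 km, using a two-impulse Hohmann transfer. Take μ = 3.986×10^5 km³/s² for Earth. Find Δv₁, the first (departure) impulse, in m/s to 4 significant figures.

Δv₁ = 2073 m/s

Semi-major axis of the transfer orbit: a_t = (8284 + 44640)/2 = 26462 km.
On the circular orbit at r = 8284 km, v_c = √(μ/r) = 6.9366 km/s.
Vis-viva on the transfer ellipse at r = 8284 km gives v_t = √[μ(2/r − 1/a_t)] = 9.0095 km/s.
Δv₁ = |v_t − v_c| = |9.0095 − 6.9366| = 2.073 km/s.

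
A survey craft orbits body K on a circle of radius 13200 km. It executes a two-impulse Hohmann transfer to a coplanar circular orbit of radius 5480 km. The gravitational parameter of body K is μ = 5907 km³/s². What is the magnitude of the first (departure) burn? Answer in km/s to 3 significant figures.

Semi-major axis of the transfer orbit: a_t = (13200 + 5480)/2 = 9340 km.
On the circular orbit at r = 13200 km, v_c = √(μ/r) = 0.66895 km/s.
Transfer-orbit speed at the same r (vis-viva, a = a_t): v_t = √[μ(2/r − 1/a_t)] = 0.51241 km/s.
Δv₁ = |v_t − v_c| = |0.51241 − 0.66895| = 0.1565 km/s.

Δv₁ = 0.157 km/s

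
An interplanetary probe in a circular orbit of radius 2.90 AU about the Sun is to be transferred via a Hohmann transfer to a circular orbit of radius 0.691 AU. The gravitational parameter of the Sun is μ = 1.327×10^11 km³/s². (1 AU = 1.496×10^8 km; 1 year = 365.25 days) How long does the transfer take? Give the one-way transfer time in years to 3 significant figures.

t = 1.20 years

In km: r₁ = 2.90 × 1.496×10^8 = 4.3384×10^8 km; r₂ = 0.691 × 1.496×10^8 = 1.033736×10^8 km.
The Hohmann ellipse has a_t = (r₁ + r₂)/2 = 2.686068×10^8 km.
By Kepler's third law the transfer-orbit period is T = 2π√(a_t³/μ), so t = T/2 = 3.797×10^7 s.
Converting: 3.797×10^7 s ÷ 3.15576×10^7 s/year (365.25 × 86400) = 1.20 years.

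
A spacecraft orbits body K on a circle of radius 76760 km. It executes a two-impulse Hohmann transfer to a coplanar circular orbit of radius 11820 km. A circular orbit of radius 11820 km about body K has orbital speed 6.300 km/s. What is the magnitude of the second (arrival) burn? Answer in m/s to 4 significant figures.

From the circular-orbit relation v² = μ/r at r = 11820 km: μ = v²r = (6.300)² × 11820 = 4.69136×10^5 km³/s².
The Hohmann ellipse has a_t = (r₁ + r₂)/2 = 44290 km.
Circular speed at r = 11820 km: v_c = √(μ/r) = 6.300 km/s.
Transfer-orbit speed at the same r (vis-viva, a = a_t): v_t = √[μ(2/r − 1/a_t)] = 8.294 km/s.
Δv₂ = |v_t − v_c| = |8.294 − 6.300| = 1.994 km/s.

Δv₂ = 1994 m/s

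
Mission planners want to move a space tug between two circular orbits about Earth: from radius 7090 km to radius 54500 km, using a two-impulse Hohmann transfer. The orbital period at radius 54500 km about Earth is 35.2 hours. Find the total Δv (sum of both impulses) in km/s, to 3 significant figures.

Δv = 3.88 km/s

From Kepler's third law T² = 4π²r³/μ at r = 54500 km, T = 35.2 hours = 35.2 × 3600 s = 1.2672×10^5 s: μ = 4π²r³/T² = 3.97978×10^5 km³/s².
Semi-major axis of the transfer orbit: a_t = (7090 + 54500)/2 = 30795 km.
Circular speed at r₁: v₁ = √(μ/r₁) = √(3.97978×10^5/7090) = 7.492 km/s.
On the transfer ellipse at r₁, vis-viva equation gives v_p = √[μ(2/r₁ − 1/a_t)] = 9.967 km/s.
First burn Δv₁ = |v_p − v₁| = 2.475 km/s.
At r₂, v₂ = √(μ/r₂) = 2.7023 km/s.
Transfer-orbit speed at r₂: v_a = √[μ(2/r₂ − 1/a_t)] = 1.2966 km/s.
Second burn Δv₂ = |v₂ − v_a| = 1.406 km/s.
Total Δv = Δv₁ + Δv₂ = 3.881 km/s.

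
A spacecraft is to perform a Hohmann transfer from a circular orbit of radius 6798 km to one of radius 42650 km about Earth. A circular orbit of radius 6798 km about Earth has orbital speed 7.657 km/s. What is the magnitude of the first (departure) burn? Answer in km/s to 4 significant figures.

From the circular-orbit relation v² = μ/r at r = 6798 km: μ = v²r = (7.657)² × 6798 = 3.98564×10^5 km³/s².
The Hohmann ellipse has a_t = (r₁ + r₂)/2 = 24724 km.
Circular speed at r = 6798 km: v_c = √(μ/r) = 7.6570 km/s.
Vis-viva on the transfer ellipse at r = 6798 km gives v_t = √[μ(2/r − 1/a_t)] = 10.057 km/s.
Δv₁ = |v_t − v_c| = |10.057 − 7.6570| = 2.400 km/s.

Δv₁ = 2.400 km/s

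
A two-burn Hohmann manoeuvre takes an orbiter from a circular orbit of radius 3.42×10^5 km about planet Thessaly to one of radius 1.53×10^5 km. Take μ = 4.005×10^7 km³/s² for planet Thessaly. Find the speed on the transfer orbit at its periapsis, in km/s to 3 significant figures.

v = 19.0 km/s

Semi-major axis of the transfer orbit: a_t = (3.420×10^5 + 1.530×10^5)/2 = 2.475×10^5 km.
At periapsis, r = 1.530×10^5 km.
From the vis-viva equation, v = √[μ(2/r − 1/a_t)] = 19.02 km/s.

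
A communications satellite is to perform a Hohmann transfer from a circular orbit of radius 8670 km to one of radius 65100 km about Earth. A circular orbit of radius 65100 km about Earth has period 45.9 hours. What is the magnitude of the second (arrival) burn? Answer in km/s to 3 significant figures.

Δv₂ = 1.28 km/s

From Kepler's third law T² = 4π²r³/μ at r = 65100 km, T = 45.9 hours = 45.9 × 3600 s = 1.6524×10^5 s: μ = 4π²r³/T² = 3.98908×10^5 km³/s².
Transfer-ellipse semi-major axis a_t = (r₁ + r₂)/2 = (8670 + 65100)/2 = 36885 km.
On the circular orbit at r = 65100 km, v_c = √(μ/r) = 2.475 km/s.
Vis-viva on the transfer ellipse at r = 65100 km gives v_t = √[μ(2/r − 1/a_t)] = 1.200 km/s.
Δv₂ = |v_t − v_c| = |1.200 − 2.475| = 1.275 km/s.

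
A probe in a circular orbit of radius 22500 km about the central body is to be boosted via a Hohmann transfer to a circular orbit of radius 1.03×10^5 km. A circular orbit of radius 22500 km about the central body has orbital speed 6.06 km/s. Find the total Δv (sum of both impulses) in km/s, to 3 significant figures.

From the circular-orbit relation v² = μ/r at r = 22500 km: μ = v²r = (6.06)² × 22500 = 8.26281×10^5 km³/s².
Transfer-ellipse semi-major axis a_t = (r₁ + r₂)/2 = (22500 + 1.030×10^5)/2 = 62750 km.
At r₁ the circular-orbit speed is v₁ = √(μ/r₁) = 6.060 km/s.
Transfer-orbit speed at r₁ (v² = μ(2/r − 1/a)): v_p = √[μ(2/r₁ − 1/a_t)] = 7.764 km/s.
First burn Δv₁ = |v_p − v₁| = 1.704 km/s.
At r₂, v₂ = √(μ/r₂) = 2.832 km/s.
Transfer-orbit speed at r₂: v_a = √[μ(2/r₂ − 1/a_t)] = 1.696 km/s.
Second burn Δv₂ = |v₂ − v_a| = 1.136 km/s.
Total Δv = Δv₁ + Δv₂ = 2.840 km/s.

Δv = 2.84 km/s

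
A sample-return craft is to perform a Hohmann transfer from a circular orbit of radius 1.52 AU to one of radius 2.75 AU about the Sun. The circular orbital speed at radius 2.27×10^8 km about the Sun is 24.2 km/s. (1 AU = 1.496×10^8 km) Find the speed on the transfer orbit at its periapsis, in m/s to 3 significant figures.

v = 27400 m/s

From the circular-orbit relation v² = μ/r at r = 2.27×10^8 km: μ = v²r = (24.2)² × 2.27×10^8 = 1.32940×10^11 km³/s².
In km: r₁ = 1.52 × 1.496×10^8 = 2.27392×10^8 km; r₂ = 2.75 × 1.496×10^8 = 4.114×10^8 km.
Transfer-ellipse semi-major axis a_t = (r₁ + r₂)/2 = (2.27392×10^8 + 4.114×10^8)/2 = 3.19396×10^8 km.
At periapsis, r = 2.27392×10^8 km.
Applying v² = μ(2/r − 1/a_t): v = 27.44 km/s.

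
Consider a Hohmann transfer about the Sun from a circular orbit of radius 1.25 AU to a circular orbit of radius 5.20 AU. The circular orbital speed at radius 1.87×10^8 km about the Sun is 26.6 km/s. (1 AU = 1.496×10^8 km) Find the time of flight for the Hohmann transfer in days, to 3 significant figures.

t = 1060 days

From the circular-orbit relation v² = μ/r at r = 1.87×10^8 km: μ = v²r = (26.6)² × 1.87×10^8 = 1.32314×10^11 km³/s².
In km: r₁ = 1.25 × 1.496×10^8 = 1.870×10^8 km; r₂ = 5.20 × 1.496×10^8 = 7.7792×10^8 km.
Transfer-ellipse semi-major axis a_t = (r₁ + r₂)/2 = (1.870×10^8 + 7.7792×10^8)/2 = 4.8246×10^8 km.
Transfer time t = π√(a_t³/μ) = π√((4.8246×10^8)³ / 1.32314×10^11) = 9.152×10^7 s.
Converting: 9.152×10^7 s ÷ 86400 s/day = 1060 days.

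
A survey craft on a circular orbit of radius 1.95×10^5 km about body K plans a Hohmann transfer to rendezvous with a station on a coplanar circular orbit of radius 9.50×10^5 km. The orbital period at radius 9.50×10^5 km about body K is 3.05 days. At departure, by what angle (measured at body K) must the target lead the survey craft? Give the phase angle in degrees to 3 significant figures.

φ = 95.8°

From Kepler's third law T² = 4π²r³/μ at r = 9.50×10^5 km, T = 3.05 days = 3.05 × 86400 s = 2.6352×10^5 s: μ = 4π²r³/T² = 4.87420×10^8 km³/s².
Transfer-ellipse semi-major axis a_t = (r₁ + r₂)/2 = (1.950×10^5 + 9.500×10^5)/2 = 5.725×10^5 km.
The half-period of the transfer ellipse is t = π√(a_t³/μ) = 61640 s.
The target's mean motion on its circular orbit is ω₂ = √(μ/r₂³) = 2.3843×10^-5 rad/s.
Angle swept by the target during transfer: ω₂·t = 1.4697 rad = 84.21°.
Arrival is 180° from departure on the ellipse, so φ = 180° − 84.21° = 95.8°.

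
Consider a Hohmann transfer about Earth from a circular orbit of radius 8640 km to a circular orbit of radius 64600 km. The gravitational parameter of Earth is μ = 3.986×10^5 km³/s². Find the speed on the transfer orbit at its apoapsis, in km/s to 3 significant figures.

v = 1.21 km/s

The Hohmann ellipse has a_t = (r₁ + r₂)/2 = 36620 km.
The apoapsis of the transfer ellipse is at r = 64600 km.
From the vis-viva equation, v = √[μ(2/r − 1/a_t)] = 1.207 km/s.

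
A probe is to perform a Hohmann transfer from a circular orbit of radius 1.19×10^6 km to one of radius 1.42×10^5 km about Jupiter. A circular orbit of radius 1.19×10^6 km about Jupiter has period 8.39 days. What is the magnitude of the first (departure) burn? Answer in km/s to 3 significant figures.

From Kepler's third law T² = 4π²r³/μ at r = 1.19×10^6 km, T = 8.39 days = 8.39 × 86400 s = 7.24896×10^5 s: μ = 4π²r³/T² = 1.26605×10^8 km³/s².
The Hohmann ellipse has a_t = (r₁ + r₂)/2 = 6.660×10^5 km.
Circular speed at r = 1.190×10^6 km: v_c = √(μ/r) = 10.315 km/s.
Vis-viva on the transfer ellipse at r = 1.190×10^6 km gives v_t = √[μ(2/r − 1/a_t)] = 4.7628 km/s.
Δv₁ = |v_t − v_c| = |4.7628 − 10.315| = 5.552 km/s.

Δv₁ = 5.55 km/s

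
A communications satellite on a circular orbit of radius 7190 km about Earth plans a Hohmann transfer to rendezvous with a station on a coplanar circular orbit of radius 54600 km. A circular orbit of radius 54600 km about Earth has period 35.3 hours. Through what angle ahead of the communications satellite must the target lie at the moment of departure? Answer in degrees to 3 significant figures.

φ = 103°

From Kepler's third law T² = 4π²r³/μ at r = 54600 km, T = 35.3 hours = 35.3 × 3600 s = 1.2708×10^5 s: μ = 4π²r³/T² = 3.97909×10^5 km³/s².
Semi-major axis of the transfer orbit: a_t = (7190 + 54600)/2 = 30895 km.
The half-period of the transfer ellipse is t = π√(a_t³/μ) = 27045 s.
Target angular speed ω₂ = √(μ/r₂³) = 4.9443×10^-5 rad/s.
Angle swept by the target during transfer: ω₂·t = 1.3372 rad = 76.62°.
Arrival is 180° from departure on the ellipse, so φ = 180° − 76.62° = 103°.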